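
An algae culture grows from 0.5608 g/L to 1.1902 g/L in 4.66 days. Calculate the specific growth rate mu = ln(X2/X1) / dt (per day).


mu = ln(X2/X1) / dt
= ln(1.1902/0.5608) / 4.66
= 0.1615 per day

0.1615 per day


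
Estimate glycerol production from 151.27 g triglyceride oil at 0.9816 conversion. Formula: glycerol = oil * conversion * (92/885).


glycerol = oil * conv * (92/885)
= 151.27 * 0.9816 * 92 / 885
= 15.4359 g

15.4359 g


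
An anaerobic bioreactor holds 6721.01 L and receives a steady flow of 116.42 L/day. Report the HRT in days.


HRT = V / Q
= 6721.01 / 116.42
= 57.7307 days

57.7307 days


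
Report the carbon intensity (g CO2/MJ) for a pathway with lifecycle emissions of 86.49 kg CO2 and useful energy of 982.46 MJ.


CI = CO2 * 1000 / E
= 86.49 * 1000 / 982.46
= 88.0341 g CO2/MJ

88.0341 g CO2/MJ


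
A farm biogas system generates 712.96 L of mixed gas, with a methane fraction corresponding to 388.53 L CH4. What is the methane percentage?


CH4% = V_CH4 / V_total * 100
= 388.53 / 712.96 * 100
= 54.4953%

54.4953%


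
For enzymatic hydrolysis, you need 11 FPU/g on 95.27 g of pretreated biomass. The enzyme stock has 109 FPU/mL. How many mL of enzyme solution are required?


V = dosage * m_sub / activity
V = 11 * 95.27 / 109
V = 9.6144 mL

9.6144 mL


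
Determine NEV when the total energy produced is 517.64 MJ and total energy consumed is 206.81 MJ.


NEV = E_out - E_in
= 517.64 - 206.81
= 310.8300 MJ

310.8300 MJ


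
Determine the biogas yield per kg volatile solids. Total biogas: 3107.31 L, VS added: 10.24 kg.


Y = V / VS
= 3107.31 / 10.24
= 303.4482 L/kg VS

303.4482 L/kg VS


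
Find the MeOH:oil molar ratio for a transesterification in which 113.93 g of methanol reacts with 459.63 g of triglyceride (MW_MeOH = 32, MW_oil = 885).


Molar ratio = n_MeOH / n_oil = (MeOH/32) / (oil/885) = (MeOH * 885) / (32 * oil)
= (113.93 * 885) / (32 * 459.63)
= 6.8552

6.8552


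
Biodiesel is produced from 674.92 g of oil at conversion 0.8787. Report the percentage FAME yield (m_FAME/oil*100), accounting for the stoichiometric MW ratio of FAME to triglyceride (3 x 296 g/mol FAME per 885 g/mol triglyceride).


m_FAME = oil * conv * (3 * 296 / 885) = oil * conv * (888/885)
= 674.92 * 0.8787 * 888 / 885
= 595.0626 g
Y = m_FAME / oil * 100 = conv * (888/885) * 100
= 0.8787 * 888 / 885 * 100
= 88.17%

88.17%


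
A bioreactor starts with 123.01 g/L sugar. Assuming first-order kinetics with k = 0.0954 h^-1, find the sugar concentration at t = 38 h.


S = S0 * exp(-k * t)
S = 123.01 * exp(-0.0954 * 38)
S = 3.2774 g/L

3.2774 g/L


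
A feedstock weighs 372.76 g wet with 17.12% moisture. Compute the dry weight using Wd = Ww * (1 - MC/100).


Wd = Ww * (1 - MC/100)
= 372.76 * (1 - 17.12/100)
= 308.9435 g

308.9435 g


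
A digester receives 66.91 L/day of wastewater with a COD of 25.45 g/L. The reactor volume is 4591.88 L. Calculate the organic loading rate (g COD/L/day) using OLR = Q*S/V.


OLR = Q * S / V
= 66.91 * 25.45 / 4591.88
= 0.3708 g/L/day

0.3708 g/L/day


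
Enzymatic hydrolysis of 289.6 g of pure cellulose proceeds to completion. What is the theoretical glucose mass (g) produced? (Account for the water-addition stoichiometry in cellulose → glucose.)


glucose = cellulose * 180/162
= 289.6 * 180/162
= 321.7778 g

321.7778 g


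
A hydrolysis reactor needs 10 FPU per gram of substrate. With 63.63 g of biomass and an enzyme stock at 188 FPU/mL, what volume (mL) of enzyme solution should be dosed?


V = dosage * m_sub / activity
V = 10 * 63.63 / 188
V = 3.3846 mL

3.3846 mL


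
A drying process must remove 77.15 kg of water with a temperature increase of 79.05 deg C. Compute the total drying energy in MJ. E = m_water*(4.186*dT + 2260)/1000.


E = m_water * (4.186 * dT + 2260) / 1000
= 77.15 * (4.186 * 79.05 + 2260) / 1000
= 199.8882 MJ

199.8882 MJ


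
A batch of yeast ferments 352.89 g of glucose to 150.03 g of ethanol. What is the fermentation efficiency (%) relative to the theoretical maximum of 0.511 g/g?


Fermentation efficiency = (actual / (0.511 * glucose)) * 100
= (150.03 / (0.511 * 352.89)) * 100
= 83.1990%

83.1990%


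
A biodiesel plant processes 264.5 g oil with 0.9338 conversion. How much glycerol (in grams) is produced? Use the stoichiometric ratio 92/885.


glycerol = oil * conv * (92/885)
= 264.5 * 0.9338 * 92 / 885
= 25.6758 g

25.6758 g


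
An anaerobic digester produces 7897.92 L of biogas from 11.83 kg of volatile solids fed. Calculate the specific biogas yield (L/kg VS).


Y = V / VS
= 7897.92 / 11.83
= 667.6179 L/kg VS

667.6179 L/kg VS


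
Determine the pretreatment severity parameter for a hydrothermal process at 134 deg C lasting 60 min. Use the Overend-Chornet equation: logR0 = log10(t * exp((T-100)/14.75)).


logR0 = log10(t * exp((T - 100) / 14.75))
= log10(60 * exp((134 - 100) / 14.75))
= 2.7792

2.7792


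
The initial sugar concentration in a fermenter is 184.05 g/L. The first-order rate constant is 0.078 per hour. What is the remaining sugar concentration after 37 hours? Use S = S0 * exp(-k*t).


S = S0 * exp(-k * t)
S = 184.05 * exp(-0.078 * 37)
S = 10.2698 g/L

10.2698 g/L


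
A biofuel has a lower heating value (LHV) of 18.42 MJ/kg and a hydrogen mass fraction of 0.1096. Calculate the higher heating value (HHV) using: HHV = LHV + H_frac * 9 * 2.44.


HHV = LHV + H_frac * 9 * 2.44
= 18.42 + 0.1096 * 9 * 2.44
= 20.8268 MJ/kg

20.8268 MJ/kg


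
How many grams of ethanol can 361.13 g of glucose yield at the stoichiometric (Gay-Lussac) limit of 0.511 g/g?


Theoretical ethanol yield: m_EtOH = 0.511 * m_glucose
m_EtOH = 0.511 * 361.13 = 184.5374 g

184.5374 g


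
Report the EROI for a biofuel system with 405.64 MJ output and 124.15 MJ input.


EROI = E_out / E_in
= 405.64 / 124.15
= 3.2673

3.2673


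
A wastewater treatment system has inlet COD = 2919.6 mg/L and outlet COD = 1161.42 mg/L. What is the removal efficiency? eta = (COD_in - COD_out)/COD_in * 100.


eta = (COD_in - COD_out) / COD_in * 100
= (2919.6 - 1161.42) / 2919.6 * 100
= 60.2199%

60.2199%


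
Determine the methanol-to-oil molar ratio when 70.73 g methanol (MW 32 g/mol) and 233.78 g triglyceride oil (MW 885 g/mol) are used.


Molar ratio = n_MeOH / n_oil = (MeOH/32) / (oil/885) = (MeOH * 885) / (32 * oil)
= (70.73 * 885) / (32 * 233.78)
= 8.3674

8.3674


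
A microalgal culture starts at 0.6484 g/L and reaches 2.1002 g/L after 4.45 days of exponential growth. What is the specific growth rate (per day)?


mu = ln(X2/X1) / dt
= ln(2.1002/0.6484) / 4.45
= 0.2641 per day

0.2641 per day


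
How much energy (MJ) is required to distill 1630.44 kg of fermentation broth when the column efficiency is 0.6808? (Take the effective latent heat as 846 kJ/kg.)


E = m * 846 / (eta * 1000)
= 1630.44 * 846 / (0.6808 * 1000)
= 2026.0756 MJ

2026.0756 MJ


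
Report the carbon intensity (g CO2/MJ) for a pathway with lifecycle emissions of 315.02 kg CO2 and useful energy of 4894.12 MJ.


CI = CO2 * 1000 / E
= 315.02 * 1000 / 4894.12
= 64.3670 g CO2/MJ

64.3670 g CO2/MJ


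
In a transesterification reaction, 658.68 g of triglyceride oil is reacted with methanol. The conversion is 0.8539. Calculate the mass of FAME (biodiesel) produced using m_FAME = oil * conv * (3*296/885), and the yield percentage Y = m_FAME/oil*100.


m_FAME = oil * conv * (3 * 296 / 885) = oil * conv * (888/885)
= 658.68 * 0.8539 * 888 / 885
= 564.3535 g
Y = m_FAME / oil * 100 = conv * (888/885) * 100
= 0.8539 * 888 / 885 * 100
= 85.68%

564.3535 g FAME; Y = 85.68%


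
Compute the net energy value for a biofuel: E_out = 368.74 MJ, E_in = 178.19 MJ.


NEV = E_out - E_in
= 368.74 - 178.19
= 190.5500 MJ

190.5500 MJ


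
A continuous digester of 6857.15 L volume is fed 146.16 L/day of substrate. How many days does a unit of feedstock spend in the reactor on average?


HRT = V / Q
= 6857.15 / 146.16
= 46.9154 days

46.9154 days


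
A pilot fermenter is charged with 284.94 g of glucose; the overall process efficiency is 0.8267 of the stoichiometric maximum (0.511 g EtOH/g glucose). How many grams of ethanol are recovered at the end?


Actual ethanol: m = 0.511 * 284.94 * 0.8267
m = 120.3711 g

120.3711 g


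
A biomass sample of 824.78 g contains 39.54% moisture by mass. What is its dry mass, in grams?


Wd = Ww * (1 - MC/100)
= 824.78 * (1 - 39.54/100)
= 498.6620 g

498.6620 g


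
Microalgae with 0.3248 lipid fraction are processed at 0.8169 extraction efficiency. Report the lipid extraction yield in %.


Y = lipid_content * extraction_eff * 100
= 0.3248 * 0.8169 * 100
= 26.5329%

26.5329%


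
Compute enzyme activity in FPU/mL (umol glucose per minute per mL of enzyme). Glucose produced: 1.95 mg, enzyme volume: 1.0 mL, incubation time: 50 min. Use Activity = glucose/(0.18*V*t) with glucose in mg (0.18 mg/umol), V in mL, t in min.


Activity = glucose_mg / (0.18 mg/umol * V_mL * t_min)
= 1.95 / (0.18 * 1.0 * 50)
= 0.2167 FPU/mL

0.2167 FPU/mL


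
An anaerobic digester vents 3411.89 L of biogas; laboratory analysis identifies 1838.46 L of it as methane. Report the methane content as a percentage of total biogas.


CH4% = V_CH4 / V_total * 100
= 1838.46 / 3411.89 * 100
= 53.8839%

53.8839%


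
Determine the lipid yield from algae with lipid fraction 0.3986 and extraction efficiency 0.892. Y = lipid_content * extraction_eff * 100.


Y = lipid_content * extraction_eff * 100
= 0.3986 * 0.892 * 100
= 35.5551%

35.5551%


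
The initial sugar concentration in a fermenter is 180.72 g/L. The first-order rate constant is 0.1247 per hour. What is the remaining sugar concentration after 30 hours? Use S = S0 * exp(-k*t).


S = S0 * exp(-k * t)
S = 180.72 * exp(-0.1247 * 30)
S = 4.2886 g/L

4.2886 g/L


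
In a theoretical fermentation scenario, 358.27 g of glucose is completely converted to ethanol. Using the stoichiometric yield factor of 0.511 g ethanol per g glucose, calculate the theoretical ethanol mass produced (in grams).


Theoretical ethanol yield: m_EtOH = 0.511 * m_glucose
m_EtOH = 0.511 * 358.27 = 183.0760 g

183.0760 g


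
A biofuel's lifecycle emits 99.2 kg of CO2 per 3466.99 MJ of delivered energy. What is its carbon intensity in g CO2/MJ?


CI = CO2 * 1000 / E
= 99.2 * 1000 / 3466.99
= 28.6127 g CO2/MJ

28.6127 g CO2/MJ


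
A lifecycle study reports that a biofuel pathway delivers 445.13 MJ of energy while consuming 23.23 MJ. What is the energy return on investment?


EROI = E_out / E_in
= 445.13 / 23.23
= 19.1619

19.1619


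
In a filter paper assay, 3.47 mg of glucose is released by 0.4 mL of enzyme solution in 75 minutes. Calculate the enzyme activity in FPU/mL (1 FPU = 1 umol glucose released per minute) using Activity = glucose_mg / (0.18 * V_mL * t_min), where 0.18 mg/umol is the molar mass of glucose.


Activity = glucose_mg / (0.18 mg/umol * V_mL * t_min)
= 3.47 / (0.18 * 0.4 * 75)
= 0.6426 FPU/mL

0.6426 FPU/mL


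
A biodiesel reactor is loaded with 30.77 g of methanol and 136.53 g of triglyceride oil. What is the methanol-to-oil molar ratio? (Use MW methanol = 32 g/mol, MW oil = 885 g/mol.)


Molar ratio = n_MeOH / n_oil = (MeOH/32) / (oil/885) = (MeOH * 885) / (32 * oil)
= (30.77 * 885) / (32 * 136.53)
= 6.2329

6.2329


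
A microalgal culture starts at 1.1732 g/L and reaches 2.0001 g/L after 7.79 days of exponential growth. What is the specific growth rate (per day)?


mu = ln(X2/X1) / dt
= ln(2.0001/1.1732) / 7.79
= 0.0685 per day

0.0685 per day


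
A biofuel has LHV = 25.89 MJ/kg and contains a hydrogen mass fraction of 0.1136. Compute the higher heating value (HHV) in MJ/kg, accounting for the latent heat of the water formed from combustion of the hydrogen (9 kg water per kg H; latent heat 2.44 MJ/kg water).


HHV = LHV + H_frac * 9 * 2.44
= 25.89 + 0.1136 * 9 * 2.44
= 28.3847 MJ/kg

28.3847 MJ/kg


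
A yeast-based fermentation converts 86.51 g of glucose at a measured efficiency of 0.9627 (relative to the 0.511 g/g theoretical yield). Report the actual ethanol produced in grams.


Actual ethanol: m = 0.511 * 86.51 * 0.9627
m = 42.5577 g

42.5577 g


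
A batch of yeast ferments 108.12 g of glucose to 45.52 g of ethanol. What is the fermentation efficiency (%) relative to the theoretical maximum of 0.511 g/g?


Fermentation efficiency = (actual / (0.511 * glucose)) * 100
= (45.52 / (0.511 * 108.12)) * 100
= 82.3902%

82.3902%


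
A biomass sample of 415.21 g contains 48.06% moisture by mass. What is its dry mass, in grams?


Wd = Ww * (1 - MC/100)
= 415.21 * (1 - 48.06/100)
= 215.6601 g

215.6601 g


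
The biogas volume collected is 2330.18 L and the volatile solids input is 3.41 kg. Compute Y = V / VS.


Y = V / VS
= 2330.18 / 3.41
= 683.3372 L/kg VS

683.3372 L/kg VS


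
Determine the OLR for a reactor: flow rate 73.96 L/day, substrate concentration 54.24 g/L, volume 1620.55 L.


OLR = Q * S / V
= 73.96 * 54.24 / 1620.55
= 2.4754 g/L/day

2.4754 g/L/day


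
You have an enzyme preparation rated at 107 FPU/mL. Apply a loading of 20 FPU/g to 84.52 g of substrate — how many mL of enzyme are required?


V = dosage * m_sub / activity
V = 20 * 84.52 / 107
V = 15.7981 mL

15.7981 mL


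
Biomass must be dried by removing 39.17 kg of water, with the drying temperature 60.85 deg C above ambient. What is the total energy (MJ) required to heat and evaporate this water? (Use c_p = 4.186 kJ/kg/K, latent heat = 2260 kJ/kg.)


E = m_water * (4.186 * dT + 2260) / 1000
= 39.17 * (4.186 * 60.85 + 2260) / 1000
= 98.5015 MJ

98.5015 MJ


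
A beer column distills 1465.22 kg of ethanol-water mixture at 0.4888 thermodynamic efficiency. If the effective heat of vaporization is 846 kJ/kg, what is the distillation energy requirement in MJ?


E = m * 846 / (eta * 1000)
= 1465.22 * 846 / (0.4888 * 1000)
= 2535.9577 MJ

2535.9577 MJ


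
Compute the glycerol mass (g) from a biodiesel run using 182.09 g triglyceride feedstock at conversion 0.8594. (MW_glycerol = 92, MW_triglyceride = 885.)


glycerol = oil * conv * (92/885)
= 182.09 * 0.8594 * 92 / 885
= 16.2677 g

16.2677 g


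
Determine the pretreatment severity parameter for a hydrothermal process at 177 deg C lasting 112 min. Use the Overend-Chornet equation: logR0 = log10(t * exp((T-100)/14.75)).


logR0 = log10(t * exp((T - 100) / 14.75))
= log10(112 * exp((177 - 100) / 14.75))
= 4.3164

4.3164


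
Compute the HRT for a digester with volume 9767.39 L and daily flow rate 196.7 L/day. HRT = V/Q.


HRT = V / Q
= 9767.39 / 196.7
= 49.6563 days

49.6563 days


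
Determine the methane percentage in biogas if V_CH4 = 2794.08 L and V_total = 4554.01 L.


CH4% = V_CH4 / V_total * 100
= 2794.08 / 4554.01 * 100
= 61.3543%

61.3543%


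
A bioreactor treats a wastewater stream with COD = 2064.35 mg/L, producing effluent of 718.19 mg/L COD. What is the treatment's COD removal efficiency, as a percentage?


eta = (COD_in - COD_out) / COD_in * 100
= (2064.35 - 718.19) / 2064.35 * 100
= 65.2099%

65.2099%


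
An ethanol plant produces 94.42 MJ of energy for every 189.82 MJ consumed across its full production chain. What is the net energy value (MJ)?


NEV = E_out - E_in
= 94.42 - 189.82
= -95.4000 MJ

-95.4000 MJ


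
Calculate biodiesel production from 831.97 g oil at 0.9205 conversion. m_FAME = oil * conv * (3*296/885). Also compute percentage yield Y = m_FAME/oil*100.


m_FAME = oil * conv * (3 * 296 / 885) = oil * conv * (888/885)
= 831.97 * 0.9205 * 888 / 885
= 768.4244 g
Y = m_FAME / oil * 100 = conv * (888/885) * 100
= 0.9205 * 888 / 885 * 100
= 92.36%

768.4244 g FAME; Y = 92.36%


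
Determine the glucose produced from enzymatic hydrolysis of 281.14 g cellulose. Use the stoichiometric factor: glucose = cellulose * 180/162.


glucose = cellulose * 180/162
= 281.14 * 180/162
= 312.3778 g

312.3778 g


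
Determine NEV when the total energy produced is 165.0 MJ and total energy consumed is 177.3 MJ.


NEV = E_out - E_in
= 165.0 - 177.3
= -12.3000 MJ

-12.3000 MJ


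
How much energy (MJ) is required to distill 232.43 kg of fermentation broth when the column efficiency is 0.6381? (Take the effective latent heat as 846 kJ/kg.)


E = m * 846 / (eta * 1000)
= 232.43 * 846 / (0.6381 * 1000)
= 308.1583 MJ

308.1583 MJ


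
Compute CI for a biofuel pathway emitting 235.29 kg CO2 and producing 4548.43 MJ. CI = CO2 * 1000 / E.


CI = CO2 * 1000 / E
= 235.29 * 1000 / 4548.43
= 51.7299 g CO2/MJ

51.7299 g CO2/MJ


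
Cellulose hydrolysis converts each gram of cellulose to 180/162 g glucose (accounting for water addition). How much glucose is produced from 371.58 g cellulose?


glucose = cellulose * 180/162
= 371.58 * 180/162
= 412.8667 g

412.8667 g


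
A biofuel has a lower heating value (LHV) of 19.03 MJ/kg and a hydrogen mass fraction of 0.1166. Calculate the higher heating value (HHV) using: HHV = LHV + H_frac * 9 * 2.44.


HHV = LHV + H_frac * 9 * 2.44
= 19.03 + 0.1166 * 9 * 2.44
= 21.5905 MJ/kg

21.5905 MJ/kg


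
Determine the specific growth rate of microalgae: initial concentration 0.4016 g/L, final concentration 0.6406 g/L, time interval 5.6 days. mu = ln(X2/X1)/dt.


mu = ln(X2/X1) / dt
= ln(0.6406/0.4016) / 5.6
= 0.0834 per day

0.0834 per day


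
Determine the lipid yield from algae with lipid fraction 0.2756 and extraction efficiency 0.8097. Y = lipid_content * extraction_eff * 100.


Y = lipid_content * extraction_eff * 100
= 0.2756 * 0.8097 * 100
= 22.3153%

22.3153%


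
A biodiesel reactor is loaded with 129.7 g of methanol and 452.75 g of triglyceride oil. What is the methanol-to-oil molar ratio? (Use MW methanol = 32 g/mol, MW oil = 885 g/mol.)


Molar ratio = n_MeOH / n_oil = (MeOH/32) / (oil/885) = (MeOH * 885) / (32 * oil)
= (129.7 * 885) / (32 * 452.75)
= 7.9227

7.9227


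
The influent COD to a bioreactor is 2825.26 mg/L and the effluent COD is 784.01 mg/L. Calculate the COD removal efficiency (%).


eta = (COD_in - COD_out) / COD_in * 100
= (2825.26 - 784.01) / 2825.26 * 100
= 72.2500%

72.2500%


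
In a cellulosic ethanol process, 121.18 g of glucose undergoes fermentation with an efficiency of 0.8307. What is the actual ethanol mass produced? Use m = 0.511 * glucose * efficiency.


Actual ethanol: m = 0.511 * 121.18 * 0.8307
m = 51.4394 g

51.4394 g


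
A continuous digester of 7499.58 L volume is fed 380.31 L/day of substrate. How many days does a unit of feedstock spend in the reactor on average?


HRT = V / Q
= 7499.58 / 380.31
= 19.7196 days

19.7196 days


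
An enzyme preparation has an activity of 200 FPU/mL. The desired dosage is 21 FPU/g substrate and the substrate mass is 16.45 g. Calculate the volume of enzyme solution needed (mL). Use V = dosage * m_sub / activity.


V = dosage * m_sub / activity
V = 21 * 16.45 / 200
V = 1.7272 mL

1.7272 mL


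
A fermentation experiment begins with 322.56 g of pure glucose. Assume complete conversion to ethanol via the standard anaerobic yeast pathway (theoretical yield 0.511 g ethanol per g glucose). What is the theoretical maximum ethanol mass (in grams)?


Theoretical ethanol yield: m_EtOH = 0.511 * m_glucose
m_EtOH = 0.511 * 322.56 = 164.8282 g

164.8282 g


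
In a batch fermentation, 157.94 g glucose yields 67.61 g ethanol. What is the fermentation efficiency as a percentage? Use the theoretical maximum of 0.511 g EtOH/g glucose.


Fermentation efficiency = (actual / (0.511 * glucose)) * 100
= (67.61 / (0.511 * 157.94)) * 100
= 83.7718%

83.7718%


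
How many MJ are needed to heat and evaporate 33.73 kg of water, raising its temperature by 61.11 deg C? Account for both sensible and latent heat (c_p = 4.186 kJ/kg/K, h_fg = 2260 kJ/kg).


E = m_water * (4.186 * dT + 2260) / 1000
= 33.73 * (4.186 * 61.11 + 2260) / 1000
= 84.8582 MJ

84.8582 MJ


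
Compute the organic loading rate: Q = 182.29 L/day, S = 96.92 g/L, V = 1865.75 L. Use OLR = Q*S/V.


OLR = Q * S / V
= 182.29 * 96.92 / 1865.75
= 9.4694 g/L/day

9.4694 g/L/day


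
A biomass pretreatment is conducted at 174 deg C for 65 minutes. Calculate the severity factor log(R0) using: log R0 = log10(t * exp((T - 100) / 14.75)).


logR0 = log10(t * exp((T - 100) / 14.75))
= log10(65 * exp((174 - 100) / 14.75))
= 3.9917

3.9917


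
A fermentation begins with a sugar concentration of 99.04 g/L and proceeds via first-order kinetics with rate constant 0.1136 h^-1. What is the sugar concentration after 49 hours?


S = S0 * exp(-k * t)
S = 99.04 * exp(-0.1136 * 49)
S = 0.3788 g/L

0.3788 g/L


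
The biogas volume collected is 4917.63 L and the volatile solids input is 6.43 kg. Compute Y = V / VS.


Y = V / VS
= 4917.63 / 6.43
= 764.7947 L/kg VS

764.7947 L/kg VS


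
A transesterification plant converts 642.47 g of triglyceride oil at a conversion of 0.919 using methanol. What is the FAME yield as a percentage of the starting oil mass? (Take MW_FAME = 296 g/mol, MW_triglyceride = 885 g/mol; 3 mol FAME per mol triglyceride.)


m_FAME = oil * conv * (3 * 296 / 885) = oil * conv * (888/885)
= 642.47 * 0.919 * 888 / 885
= 592.4314 g
Y = m_FAME / oil * 100 = conv * (888/885) * 100
= 0.919 * 888 / 885 * 100
= 92.21%

92.21%


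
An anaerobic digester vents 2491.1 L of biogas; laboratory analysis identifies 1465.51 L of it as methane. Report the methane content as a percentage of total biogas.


CH4% = V_CH4 / V_total * 100
= 1465.51 / 2491.1 * 100
= 58.8298%

58.8298%


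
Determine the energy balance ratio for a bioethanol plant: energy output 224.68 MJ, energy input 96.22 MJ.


EROI = E_out / E_in
= 224.68 / 96.22
= 2.3351

2.3351


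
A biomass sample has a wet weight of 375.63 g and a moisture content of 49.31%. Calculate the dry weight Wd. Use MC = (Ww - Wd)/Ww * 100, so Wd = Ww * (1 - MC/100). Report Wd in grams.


Wd = Ww * (1 - MC/100)
= 375.63 * (1 - 49.31/100)
= 190.4068 g

190.4068 g


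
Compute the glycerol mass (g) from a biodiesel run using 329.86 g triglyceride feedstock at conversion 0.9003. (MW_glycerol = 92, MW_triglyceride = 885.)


glycerol = oil * conv * (92/885)
= 329.86 * 0.9003 * 92 / 885
= 30.8718 g

30.8718 g


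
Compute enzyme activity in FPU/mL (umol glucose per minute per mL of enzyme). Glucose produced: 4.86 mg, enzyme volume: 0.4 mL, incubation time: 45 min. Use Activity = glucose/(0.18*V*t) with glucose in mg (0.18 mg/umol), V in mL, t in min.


Activity = glucose_mg / (0.18 mg/umol * V_mL * t_min)
= 4.86 / (0.18 * 0.4 * 45)
= 1.5000 FPU/mL

1.5000 FPU/mL


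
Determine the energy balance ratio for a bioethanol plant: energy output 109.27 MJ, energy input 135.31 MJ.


EROI = E_out / E_in
= 109.27 / 135.31
= 0.8076

0.8076


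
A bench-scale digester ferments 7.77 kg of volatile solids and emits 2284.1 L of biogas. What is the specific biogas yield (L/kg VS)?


Y = V / VS
= 2284.1 / 7.77
= 293.9640 L/kg VS

293.9640 L/kg VS


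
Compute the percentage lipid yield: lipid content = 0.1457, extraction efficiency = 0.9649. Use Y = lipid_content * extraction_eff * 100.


Y = lipid_content * extraction_eff * 100
= 0.1457 * 0.9649 * 100
= 14.0586%

14.0586%


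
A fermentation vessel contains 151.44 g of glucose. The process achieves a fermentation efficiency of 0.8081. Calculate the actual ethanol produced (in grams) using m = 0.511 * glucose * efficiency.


Actual ethanol: m = 0.511 * 151.44 * 0.8081
m = 62.5355 g

62.5355 g


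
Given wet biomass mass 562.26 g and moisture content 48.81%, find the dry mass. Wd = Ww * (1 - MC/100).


Wd = Ww * (1 - MC/100)
= 562.26 * (1 - 48.81/100)
= 287.8209 g

287.8209 g


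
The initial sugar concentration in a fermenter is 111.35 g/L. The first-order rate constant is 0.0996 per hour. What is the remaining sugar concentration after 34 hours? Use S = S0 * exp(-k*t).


S = S0 * exp(-k * t)
S = 111.35 * exp(-0.0996 * 34)
S = 3.7670 g/L

3.7670 g/L


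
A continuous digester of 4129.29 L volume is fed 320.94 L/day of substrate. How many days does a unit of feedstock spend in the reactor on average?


HRT = V / Q
= 4129.29 / 320.94
= 12.8662 days

12.8662 days


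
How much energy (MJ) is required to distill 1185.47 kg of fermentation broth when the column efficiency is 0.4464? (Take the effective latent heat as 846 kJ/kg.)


E = m * 846 / (eta * 1000)
= 1185.47 * 846 / (0.4464 * 1000)
= 2246.6569 MJ

2246.6569 MJ


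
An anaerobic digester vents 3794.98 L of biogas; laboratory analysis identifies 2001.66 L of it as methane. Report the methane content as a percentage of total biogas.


CH4% = V_CH4 / V_total * 100
= 2001.66 / 3794.98 * 100
= 52.7449%

52.7449%


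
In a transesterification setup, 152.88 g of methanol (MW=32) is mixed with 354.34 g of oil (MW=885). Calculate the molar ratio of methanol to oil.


Molar ratio = n_MeOH / n_oil = (MeOH/32) / (oil/885) = (MeOH * 885) / (32 * oil)
= (152.88 * 885) / (32 * 354.34)
= 11.9323

11.9323


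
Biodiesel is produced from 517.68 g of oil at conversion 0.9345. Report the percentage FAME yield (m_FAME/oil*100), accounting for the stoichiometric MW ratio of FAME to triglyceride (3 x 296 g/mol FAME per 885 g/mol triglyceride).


m_FAME = oil * conv * (3 * 296 / 885) = oil * conv * (888/885)
= 517.68 * 0.9345 * 888 / 885
= 485.4119 g
Y = m_FAME / oil * 100 = conv * (888/885) * 100
= 0.9345 * 888 / 885 * 100
= 93.77%

93.77%


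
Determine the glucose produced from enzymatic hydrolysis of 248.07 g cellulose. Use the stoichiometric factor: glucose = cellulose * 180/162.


glucose = cellulose * 180/162
= 248.07 * 180/162
= 275.6333 g

275.6333 g


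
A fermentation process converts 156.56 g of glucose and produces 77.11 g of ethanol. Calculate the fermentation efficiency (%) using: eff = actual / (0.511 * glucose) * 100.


Fermentation efficiency = (actual / (0.511 * glucose)) * 100
= (77.11 / (0.511 * 156.56)) * 100
= 96.3849%

96.3849%


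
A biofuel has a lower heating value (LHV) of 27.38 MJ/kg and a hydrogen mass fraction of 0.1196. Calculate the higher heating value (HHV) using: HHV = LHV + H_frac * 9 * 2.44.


HHV = LHV + H_frac * 9 * 2.44
= 27.38 + 0.1196 * 9 * 2.44
= 30.0064 MJ/kg

30.0064 MJ/kg


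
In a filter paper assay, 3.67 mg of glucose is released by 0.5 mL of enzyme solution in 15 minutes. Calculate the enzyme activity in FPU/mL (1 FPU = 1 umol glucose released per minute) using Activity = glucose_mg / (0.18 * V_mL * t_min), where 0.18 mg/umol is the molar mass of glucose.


Activity = glucose_mg / (0.18 mg/umol * V_mL * t_min)
= 3.67 / (0.18 * 0.5 * 15)
= 2.7185 FPU/mL

2.7185 FPU/mL


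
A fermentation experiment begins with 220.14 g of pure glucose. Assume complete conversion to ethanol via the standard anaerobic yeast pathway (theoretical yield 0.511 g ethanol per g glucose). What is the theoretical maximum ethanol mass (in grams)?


Theoretical ethanol yield: m_EtOH = 0.511 * m_glucose
m_EtOH = 0.511 * 220.14 = 112.4915 g

112.4915 g


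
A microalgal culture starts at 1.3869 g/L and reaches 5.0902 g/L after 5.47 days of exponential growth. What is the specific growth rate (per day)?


mu = ln(X2/X1) / dt
= ln(5.0902/1.3869) / 5.47
= 0.2377 per day

0.2377 per day


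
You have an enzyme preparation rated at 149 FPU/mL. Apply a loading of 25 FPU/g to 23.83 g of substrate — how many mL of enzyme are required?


V = dosage * m_sub / activity
V = 25 * 23.83 / 149
V = 3.9983 mL

3.9983 mL


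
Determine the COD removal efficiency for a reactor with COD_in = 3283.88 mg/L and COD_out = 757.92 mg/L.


eta = (COD_in - COD_out) / COD_in * 100
= (3283.88 - 757.92) / 3283.88 * 100
= 76.9200%

76.9200%


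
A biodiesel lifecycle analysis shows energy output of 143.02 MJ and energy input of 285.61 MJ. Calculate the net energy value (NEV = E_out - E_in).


NEV = E_out - E_in
= 143.02 - 285.61
= -142.5900 MJ

-142.5900 MJ


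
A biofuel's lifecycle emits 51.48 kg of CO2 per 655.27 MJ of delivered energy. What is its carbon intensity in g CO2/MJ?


CI = CO2 * 1000 / E
= 51.48 * 1000 / 655.27
= 78.5630 g CO2/MJ

78.5630 g CO2/MJ


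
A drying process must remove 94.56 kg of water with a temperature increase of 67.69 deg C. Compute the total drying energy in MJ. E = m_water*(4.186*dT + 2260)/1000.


E = m_water * (4.186 * dT + 2260) / 1000
= 94.56 * (4.186 * 67.69 + 2260) / 1000
= 240.4992 MJ

240.4992 MJ


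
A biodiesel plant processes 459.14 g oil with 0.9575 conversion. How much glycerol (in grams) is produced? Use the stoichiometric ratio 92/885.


glycerol = oil * conv * (92/885)
= 459.14 * 0.9575 * 92 / 885
= 45.7013 g

45.7013 g


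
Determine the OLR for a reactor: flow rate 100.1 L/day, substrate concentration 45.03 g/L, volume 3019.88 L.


OLR = Q * S / V
= 100.1 * 45.03 / 3019.88
= 1.4926 g/L/day

1.4926 g/L/day


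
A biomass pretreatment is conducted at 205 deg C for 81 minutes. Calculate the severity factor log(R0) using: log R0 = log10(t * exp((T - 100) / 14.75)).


logR0 = log10(t * exp((T - 100) / 14.75))
= log10(81 * exp((205 - 100) / 14.75))
= 5.0001

5.0001


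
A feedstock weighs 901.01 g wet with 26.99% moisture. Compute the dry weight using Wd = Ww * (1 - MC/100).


Wd = Ww * (1 - MC/100)
= 901.01 * (1 - 26.99/100)
= 657.8274 g

657.8274 g


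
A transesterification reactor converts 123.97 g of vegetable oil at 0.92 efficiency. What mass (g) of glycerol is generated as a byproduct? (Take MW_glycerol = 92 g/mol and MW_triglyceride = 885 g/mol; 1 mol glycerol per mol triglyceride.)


glycerol = oil * conv * (92/885)
= 123.97 * 0.92 * 92 / 885
= 11.8563 g

11.8563 g


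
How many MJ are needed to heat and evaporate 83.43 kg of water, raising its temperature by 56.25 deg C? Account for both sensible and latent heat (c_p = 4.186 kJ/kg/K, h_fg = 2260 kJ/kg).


E = m_water * (4.186 * dT + 2260) / 1000
= 83.43 * (4.186 * 56.25 + 2260) / 1000
= 208.1964 MJ

208.1964 MJ


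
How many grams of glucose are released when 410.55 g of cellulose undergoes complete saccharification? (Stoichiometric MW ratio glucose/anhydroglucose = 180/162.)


glucose = cellulose * 180/162
= 410.55 * 180/162
= 456.1667 g

456.1667 g


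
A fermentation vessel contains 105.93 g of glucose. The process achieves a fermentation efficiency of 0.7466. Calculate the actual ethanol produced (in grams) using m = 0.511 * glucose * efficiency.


Actual ethanol: m = 0.511 * 105.93 * 0.7466
m = 40.4136 g

40.4136 g


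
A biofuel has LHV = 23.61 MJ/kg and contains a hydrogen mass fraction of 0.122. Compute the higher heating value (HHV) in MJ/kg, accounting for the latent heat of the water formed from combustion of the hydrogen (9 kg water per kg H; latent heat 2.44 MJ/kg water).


HHV = LHV + H_frac * 9 * 2.44
= 23.61 + 0.122 * 9 * 2.44
= 26.2891 MJ/kg

26.2891 MJ/kg


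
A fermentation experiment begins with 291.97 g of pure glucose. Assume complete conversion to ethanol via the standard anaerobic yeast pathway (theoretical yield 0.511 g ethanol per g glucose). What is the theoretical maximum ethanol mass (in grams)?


Theoretical ethanol yield: m_EtOH = 0.511 * m_glucose
m_EtOH = 0.511 * 291.97 = 149.1967 g

149.1967 g


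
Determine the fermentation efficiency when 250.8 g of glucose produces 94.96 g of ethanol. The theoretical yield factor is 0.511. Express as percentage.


Fermentation efficiency = (actual / (0.511 * glucose)) * 100
= (94.96 / (0.511 * 250.8)) * 100
= 74.0956%

74.0956%


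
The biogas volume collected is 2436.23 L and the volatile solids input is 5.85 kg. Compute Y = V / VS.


Y = V / VS
= 2436.23 / 5.85
= 416.4496 L/kg VS

416.4496 L/kg VS


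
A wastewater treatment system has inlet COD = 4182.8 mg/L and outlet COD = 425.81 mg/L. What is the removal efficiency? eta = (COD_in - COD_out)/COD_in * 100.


eta = (COD_in - COD_out) / COD_in * 100
= (4182.8 - 425.81) / 4182.8 * 100
= 89.8200%

89.8200%


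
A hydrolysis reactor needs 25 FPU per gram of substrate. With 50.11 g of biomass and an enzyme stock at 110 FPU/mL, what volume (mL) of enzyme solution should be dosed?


V = dosage * m_sub / activity
V = 25 * 50.11 / 110
V = 11.3886 mL

11.3886 mL


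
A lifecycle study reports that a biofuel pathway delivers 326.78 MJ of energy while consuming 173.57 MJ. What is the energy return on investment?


EROI = E_out / E_in
= 326.78 / 173.57
= 1.8827

1.8827


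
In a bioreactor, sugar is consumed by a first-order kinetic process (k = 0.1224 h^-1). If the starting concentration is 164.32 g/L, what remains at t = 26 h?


S = S0 * exp(-k * t)
S = 164.32 * exp(-0.1224 * 26)
S = 6.8170 g/L

6.8170 g/L


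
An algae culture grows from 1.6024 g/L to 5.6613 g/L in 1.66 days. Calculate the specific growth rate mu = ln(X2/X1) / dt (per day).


mu = ln(X2/X1) / dt
= ln(5.6613/1.6024) / 1.66
= 0.7603 per day

0.7603 per day


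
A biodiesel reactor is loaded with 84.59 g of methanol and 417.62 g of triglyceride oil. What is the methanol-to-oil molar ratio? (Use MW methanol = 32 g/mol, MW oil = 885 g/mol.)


Molar ratio = n_MeOH / n_oil = (MeOH/32) / (oil/885) = (MeOH * 885) / (32 * oil)
= (84.59 * 885) / (32 * 417.62)
= 5.6018

5.6018


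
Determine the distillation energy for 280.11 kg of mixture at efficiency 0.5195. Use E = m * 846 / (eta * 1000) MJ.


E = m * 846 / (eta * 1000)
= 280.11 * 846 / (0.5195 * 1000)
= 456.1560 MJ

456.1560 MJ


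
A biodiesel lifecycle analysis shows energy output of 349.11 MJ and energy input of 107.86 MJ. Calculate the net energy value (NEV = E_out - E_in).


NEV = E_out - E_in
= 349.11 - 107.86
= 241.2500 MJ

241.2500 MJ


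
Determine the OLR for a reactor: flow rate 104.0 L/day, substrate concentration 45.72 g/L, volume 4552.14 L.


OLR = Q * S / V
= 104.0 * 45.72 / 4552.14
= 1.0445 g/L/day

1.0445 g/L/day


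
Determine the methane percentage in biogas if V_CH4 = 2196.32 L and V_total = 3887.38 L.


CH4% = V_CH4 / V_total * 100
= 2196.32 / 3887.38 * 100
= 56.4987%

56.4987%


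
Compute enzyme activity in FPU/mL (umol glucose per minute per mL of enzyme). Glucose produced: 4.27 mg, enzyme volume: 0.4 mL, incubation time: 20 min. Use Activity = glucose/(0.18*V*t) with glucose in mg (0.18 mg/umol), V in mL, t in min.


Activity = glucose_mg / (0.18 mg/umol * V_mL * t_min)
= 4.27 / (0.18 * 0.4 * 20)
= 2.9653 FPU/mL

2.9653 FPU/mL


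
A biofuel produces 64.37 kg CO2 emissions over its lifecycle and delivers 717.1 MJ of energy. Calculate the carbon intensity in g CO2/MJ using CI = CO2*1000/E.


CI = CO2 * 1000 / E
= 64.37 * 1000 / 717.1
= 89.7643 g CO2/MJ

89.7643 g CO2/MJ


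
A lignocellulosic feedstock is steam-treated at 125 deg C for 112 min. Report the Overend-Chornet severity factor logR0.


logR0 = log10(t * exp((T - 100) / 14.75))
= log10(112 * exp((125 - 100) / 14.75))
= 2.7853

2.7853


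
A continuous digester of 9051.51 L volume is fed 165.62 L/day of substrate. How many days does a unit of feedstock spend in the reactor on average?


HRT = V / Q
= 9051.51 / 165.62
= 54.6523 days

54.6523 days


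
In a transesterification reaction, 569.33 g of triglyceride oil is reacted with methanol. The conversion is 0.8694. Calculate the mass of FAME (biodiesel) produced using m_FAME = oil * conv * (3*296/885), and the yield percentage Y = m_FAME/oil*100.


m_FAME = oil * conv * (3 * 296 / 885) = oil * conv * (888/885)
= 569.33 * 0.8694 * 888 / 885
= 496.6534 g
Y = m_FAME / oil * 100 = conv * (888/885) * 100
= 0.8694 * 888 / 885 * 100
= 87.23%

496.6534 g FAME; Y = 87.23%


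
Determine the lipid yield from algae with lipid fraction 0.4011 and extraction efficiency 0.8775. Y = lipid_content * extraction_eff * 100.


Y = lipid_content * extraction_eff * 100
= 0.4011 * 0.8775 * 100
= 35.1965%

35.1965%


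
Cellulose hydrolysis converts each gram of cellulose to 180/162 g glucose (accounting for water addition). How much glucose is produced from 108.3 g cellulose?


glucose = cellulose * 180/162
= 108.3 * 180/162
= 120.3333 g

120.3333 g


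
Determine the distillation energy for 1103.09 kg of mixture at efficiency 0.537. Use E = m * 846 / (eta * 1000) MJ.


E = m * 846 / (eta * 1000)
= 1103.09 * 846 / (0.537 * 1000)
= 1737.8289 MJ

1737.8289 MJ


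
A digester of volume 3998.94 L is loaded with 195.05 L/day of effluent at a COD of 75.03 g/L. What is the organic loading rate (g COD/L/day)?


OLR = Q * S / V
= 195.05 * 75.03 / 3998.94
= 3.6596 g/L/day

3.6596 g/L/day


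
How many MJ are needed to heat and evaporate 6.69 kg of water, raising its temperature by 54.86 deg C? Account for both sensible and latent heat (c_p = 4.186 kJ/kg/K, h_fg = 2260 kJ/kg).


E = m_water * (4.186 * dT + 2260) / 1000
= 6.69 * (4.186 * 54.86 + 2260) / 1000
= 16.6557 MJ

16.6557 MJ


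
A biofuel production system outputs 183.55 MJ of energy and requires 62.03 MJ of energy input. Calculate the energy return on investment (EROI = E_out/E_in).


EROI = E_out / E_in
= 183.55 / 62.03
= 2.9591

2.9591


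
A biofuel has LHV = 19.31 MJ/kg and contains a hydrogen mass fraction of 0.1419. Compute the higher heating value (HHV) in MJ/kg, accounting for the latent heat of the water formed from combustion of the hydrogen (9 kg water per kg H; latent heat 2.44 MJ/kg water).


HHV = LHV + H_frac * 9 * 2.44
= 19.31 + 0.1419 * 9 * 2.44
= 22.4261 MJ/kg

22.4261 MJ/kg


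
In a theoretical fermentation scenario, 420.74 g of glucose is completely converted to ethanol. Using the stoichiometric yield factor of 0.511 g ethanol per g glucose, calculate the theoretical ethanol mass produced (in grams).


Theoretical ethanol yield: m_EtOH = 0.511 * m_glucose
m_EtOH = 0.511 * 420.74 = 214.9981 g

214.9981 g


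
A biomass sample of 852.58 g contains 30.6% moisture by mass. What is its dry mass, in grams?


Wd = Ww * (1 - MC/100)
= 852.58 * (1 - 30.6/100)
= 591.6905 g

591.6905 g


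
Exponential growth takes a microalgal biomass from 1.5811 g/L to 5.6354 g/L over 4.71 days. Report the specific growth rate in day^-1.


mu = ln(X2/X1) / dt
= ln(5.6354/1.5811) / 4.71
= 0.2698 per day

0.2698 per day


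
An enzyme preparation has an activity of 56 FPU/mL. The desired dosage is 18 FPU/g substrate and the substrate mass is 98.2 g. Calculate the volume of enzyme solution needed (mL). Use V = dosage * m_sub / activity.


V = dosage * m_sub / activity
V = 18 * 98.2 / 56
V = 31.5643 mL

31.5643 mL


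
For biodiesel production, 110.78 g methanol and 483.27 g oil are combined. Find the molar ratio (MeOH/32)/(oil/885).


Molar ratio = n_MeOH / n_oil = (MeOH/32) / (oil/885) = (MeOH * 885) / (32 * oil)
= (110.78 * 885) / (32 * 483.27)
= 6.3396

6.3396


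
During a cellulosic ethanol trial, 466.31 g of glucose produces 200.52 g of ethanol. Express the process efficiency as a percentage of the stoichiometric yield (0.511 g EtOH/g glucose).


Fermentation efficiency = (actual / (0.511 * glucose)) * 100
= (200.52 / (0.511 * 466.31)) * 100
= 84.1515%

84.1515%


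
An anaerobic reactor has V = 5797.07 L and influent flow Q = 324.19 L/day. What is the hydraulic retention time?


HRT = V / Q
= 5797.07 / 324.19
= 17.8817 days

17.8817 days


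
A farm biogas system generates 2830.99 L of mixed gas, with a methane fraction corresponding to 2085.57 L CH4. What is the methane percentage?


CH4% = V_CH4 / V_total * 100
= 2085.57 / 2830.99 * 100
= 73.6693%

73.6693%


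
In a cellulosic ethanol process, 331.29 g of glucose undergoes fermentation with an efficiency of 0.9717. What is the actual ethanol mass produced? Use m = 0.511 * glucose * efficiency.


Actual ethanol: m = 0.511 * 331.29 * 0.9717
m = 164.4983 g

164.4983 g


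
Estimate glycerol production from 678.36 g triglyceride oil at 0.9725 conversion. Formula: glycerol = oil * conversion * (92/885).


glycerol = oil * conv * (92/885)
= 678.36 * 0.9725 * 92 / 885
= 68.5795 g

68.5795 g
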